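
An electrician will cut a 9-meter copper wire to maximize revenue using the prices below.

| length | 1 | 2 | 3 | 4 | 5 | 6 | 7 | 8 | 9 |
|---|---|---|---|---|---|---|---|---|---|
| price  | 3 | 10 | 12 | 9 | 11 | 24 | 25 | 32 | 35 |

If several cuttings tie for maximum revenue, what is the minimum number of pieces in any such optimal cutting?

5

Let r[k] be the best obtainable value from length k. For each k, try every first piece i and keep the best of price[i] + r[k−i].
r[1] = 3
r[2] = 10
r[3] = 13  (first piece 1, then r[2]=10)
r[4] = 20  (first piece 2, then r[2]=10)
r[5] = 23  (first piece 1, then r[4]=20)
r[6] = 30  (first piece 2, then r[4]=20)
r[7] = 33  (first piece 1, then r[6]=30)
r[8] = 40  (first piece 2, then r[6]=30)
r[9] = 43  (first piece 1, then r[8]=40)
Maximum revenue is €43.
Now minimize piece count subject to staying optimal: for each k, pieces[k] = 1 + min over i with p[i]+r[k−i]=r[k] of pieces[k−i].
pieces[6] = 3
pieces[7] = 4
pieces[8] = 4
pieces[9] = 5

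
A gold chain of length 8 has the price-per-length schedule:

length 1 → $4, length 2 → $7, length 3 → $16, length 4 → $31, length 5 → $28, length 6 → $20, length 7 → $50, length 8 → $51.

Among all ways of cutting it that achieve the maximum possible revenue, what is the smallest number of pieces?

2

Consider every possible first cut. r[k] is the best of p[i]+r[k−i] over all sellable i≤k.
r[1] = 4
r[2] = max(4+4, 7+0) = 8
r[3] = max(4+8, 7+4, 16+0) = 16
r[4] = max(4+16, 7+8, 16+4, 31+0) = 31
r[5] = max(4+31, 7+16, 16+8, 31+4, 28+0) = 35
r[6] = max(4+35, 7+31, 16+16, 31+8, 28+4, 20+0) = 39
r[7] = max(4+39, 7+35, 16+31, …, 20+4, 50+0) = 50
r[8] = max(4+50, 7+39, 16+35, …, 50+4, 51+0) = 62
Maximum revenue is $62.
Now minimize piece count subject to staying optimal: for each k, pieces[k] = 1 + min over i with p[i]+r[k−i]=r[k] of pieces[k−i].
pieces[5] = 2
pieces[6] = 3
pieces[7] = 1
pieces[8] = 2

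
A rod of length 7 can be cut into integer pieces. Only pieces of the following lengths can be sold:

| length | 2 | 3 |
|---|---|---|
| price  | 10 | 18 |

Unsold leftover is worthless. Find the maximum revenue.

38

Let r[k] be the best obtainable value from length k. For each k, try every first piece i and keep the best of price[i] + r[k−i].
r[1] = 0
r[2] = 10
r[3] = max(10+0, 18+0) = 18
r[4] = max(10+10, 18+0) = 20
r[5] = max(10+18, 18+10) = 28
r[6] = max(10+20, 18+18) = 36
r[7] = max(10+28, 18+20) = 38
One optimal cutting: 3 + 2 + 2 → $38.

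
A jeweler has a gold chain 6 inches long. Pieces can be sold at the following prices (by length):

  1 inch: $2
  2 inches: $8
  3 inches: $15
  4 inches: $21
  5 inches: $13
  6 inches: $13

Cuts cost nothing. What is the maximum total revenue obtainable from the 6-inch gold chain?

Let R[k] be the best obtainable value from length k. For each k, try every first piece i and keep the best of price[i] + R[k−i].
R[1] = 2
R[2] = max(2+2, 8+0) = 8
R[3] = max(2+8, 8+2, 15+0) = 15
R[4] = max(2+15, 8+8, 15+2, 21+0) = 21
R[5] = max(2+21, 8+15, 15+8, 21+2, 13+0) = 23
R[6] = max(2+23, 8+21, 15+15, 21+8, 13+2, 13+0) = 30
One optimal cutting: 3 + 3 → $15 + $15 = $30.

30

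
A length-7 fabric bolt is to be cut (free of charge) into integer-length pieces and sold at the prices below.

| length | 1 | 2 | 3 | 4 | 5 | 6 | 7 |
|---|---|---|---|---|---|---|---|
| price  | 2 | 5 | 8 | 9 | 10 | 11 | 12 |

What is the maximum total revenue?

Build v[k] bottom-up: v[k] = max over allowed piece i of (p[i] + v[k−i]).
v[1] = 2
v[2] = max(2+2, 5+0) = 5
v[3] = max(2+5, 5+2, 8+0) = 8
v[4] = max(2+8, 5+5, 8+2, 9+0) = 10
v[5] = max(2+10, 5+8, 8+5, 9+2, 10+0) = 13
v[6] = max(2+13, 5+10, 8+8, 9+5, 10+2, 11+0) = 16
v[7] = max(2+16, 5+13, 8+10, …, 11+2, 12+0) = 18
One optimal cutting: 3 + 3 + 1 → $8 + $8 + $2 = $18.

18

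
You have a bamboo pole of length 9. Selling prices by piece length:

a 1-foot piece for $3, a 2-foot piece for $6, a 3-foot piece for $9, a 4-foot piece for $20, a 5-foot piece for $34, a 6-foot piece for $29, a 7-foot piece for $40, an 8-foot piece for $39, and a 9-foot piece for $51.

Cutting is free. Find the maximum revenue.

Let r[k] be the best obtainable value from length k. For each k, try every first piece i and keep the best of price[i] + r[k−i].
r[1] = 3
r[2] = max(3+3, 6+0) = 6
r[3] = max(3+6, 6+3, 9+0) = 9
r[4] = max(3+9, 6+6, 9+3, 20+0) = 20
r[5] = max(3+20, 6+9, 9+6, 20+3, 34+0) = 34
r[6] = max(3+34, 6+20, 9+9, 20+6, 34+3, 29+0) = 37
r[7] = max(3+37, 6+34, 9+20, …, 29+3, 40+0) = 40
r[8] = max(3+40, 6+37, 9+34, …, 40+3, 39+0) = 43
r[9] = max(3+43, 6+40, 9+37, …, 39+3, 51+0) = 54
One optimal cutting: 5 + 4 → $34 + $20 = $54.

54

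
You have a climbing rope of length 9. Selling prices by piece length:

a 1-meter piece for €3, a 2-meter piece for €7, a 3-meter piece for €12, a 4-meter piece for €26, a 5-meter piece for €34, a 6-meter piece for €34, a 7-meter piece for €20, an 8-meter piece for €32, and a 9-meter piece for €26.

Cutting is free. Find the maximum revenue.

Consider every possible first cut. best[k] is the best of p[i]+best[k−i] over all sellable i≤k.
best[1] = 3
best[2] = max(3+3, 7+0) = 7
best[3] = max(3+7, 7+3, 12+0) = 12
best[4] = max(3+12, 7+7, 12+3, 26+0) = 26
best[5] = max(3+26, 7+12, 12+7, 26+3, 34+0) = 34
best[6] = max(3+34, 7+26, 12+12, 26+7, 34+3, 34+0) = 37
best[7] = max(3+37, 7+34, 12+26, …, 34+3, 20+0) = 41
best[8] = max(3+41, 7+37, 12+34, …, 20+3, 32+0) = 52
best[9] = max(3+52, 7+41, 12+37, …, 32+3, 26+0) = 60
One optimal cutting: 5 + 4 → €34 + €26 = €60.

60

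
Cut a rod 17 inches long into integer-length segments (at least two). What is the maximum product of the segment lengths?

Define P[k] = max over 1≤i<k of i · max(k−i, P[k−i]); the inner max lets the remainder stay uncut if that's better.
P[2] = 1*max(1,0) = 1*1 = 1
P[3] = max(1*2, 2*1) = 2
P[4] = max(1*3, 2*2, 3*1) = 4
P[5] = max(1*4, 2*3, 3*2, 4*1) = 6
P[6] = max(1*6, 2*4, 3*3, 4*2, 5*1) = 9
P[7] = max(1*9, 2*6, 3*4, 4*3, 5*2, 6*1) = 12
P[8] = max(1*12, 2*9, 3*6, …, 6*2, 7*1) = 18
P[9] = max(1*18, 2*12, 3*9, …, 7*2, 8*1) = 27
P[10] = max(1*27, 2*18, 3*12, …, 8*2, 9*1) = 36
P[11] = max(1*36, 2*27, 3*18, …, 9*2, 10*1) = 54
P[12] = max(1*54, 2*36, 3*27, …, 10*2, 11*1) = 81
P[13] = max(1*81, 2*54, 3*36, …, 11*2, 12*1) = 108
P[14] = max(1*108, 2*81, 3*54, …, 12*2, 13*1) = 162
P[15] = max(1*162, 2*108, 3*81, …, 13*2, 14*1) = 243
P[16] = max(1*243, 2*162, 3*108, …, 14*2, 15*1) = 324
P[17] = max(1*324, 2*243, 3*162, …, 15*2, 16*1) = 486
One optimal split: 3 + 3 + 3 + 3 + 3 + 2; product 3*3*3*3*3*2 = 486.

486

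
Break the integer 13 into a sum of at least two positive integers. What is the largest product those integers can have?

Let f[k] be the best product for length k (with at least one cut). For each first piece i, the rest contributes max(k−i, f[k−i]).
f[2] = 1×max(1,0) = 1×1 = 1
f[3] = 1×max(2,1) = 1×2 = 2
f[4] = 2×max(2,1) = 2×2 = 4
f[5] = 2×max(3,2) = 2×3 = 6
f[6] = 3×max(3,2) = 3×3 = 9
f[7] = 2×max(5,6) = 2×6 = 12
f[8] = 2×max(6,9) = 2×9 = 18
f[9] = 3×max(6,9) = 3×9 = 27
f[10] = 2×max(8,18) = 2×18 = 36
f[11] = 2×max(9,27) = 2×27 = 54
f[12] = 3×max(9,27) = 3×27 = 81
f[13] = 2×max(11,54) = 2×54 = 108
One optimal split: 3 + 3 + 3 + 2 + 2; product 3×3×3×2×2 = 108.

108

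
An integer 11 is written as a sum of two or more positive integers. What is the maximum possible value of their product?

54

Define g[k] = max over 1≤i<k of i · max(k−i, g[k−i]); the inner max lets the remainder stay uncut if that's better.
Small cases: g[2]=1, g[3]=2.
g[4] = 2*max(2,1) = 2*2 = 4
g[5] = 2*max(3,2) = 2*3 = 6
g[6] = 3*max(3,2) = 3*3 = 9
g[7] = 2*max(5,6) = 2*6 = 12
g[8] = 2*max(6,9) = 2*9 = 18
g[9] = 3*max(6,9) = 3*9 = 27
g[10] = 2*max(8,18) = 2*18 = 36
g[11] = 2*max(9,27) = 2*27 = 54
One optimal split: 3 + 3 + 3 + 2; product 3*3*3*2 = 54.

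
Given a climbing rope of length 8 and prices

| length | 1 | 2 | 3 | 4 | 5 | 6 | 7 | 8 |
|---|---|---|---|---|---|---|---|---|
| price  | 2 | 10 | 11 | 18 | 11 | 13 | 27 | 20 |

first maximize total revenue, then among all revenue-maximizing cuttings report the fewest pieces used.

4

Let r[k] be the best obtainable value from length k. For each k, try every first piece i and keep the best of price[i] + r[k−i].
r[1] = 2
r[2] = max(2+2, 10+0) = 10
r[3] = max(2+10, 10+2, 11+0) = 12
r[4] = max(2+12, 10+10, 11+2, 18+0) = 20
r[5] = max(2+20, 10+12, 11+10, 18+2, 11+0) = 22
r[6] = max(2+22, 10+20, 11+12, 18+10, 11+2, 13+0) = 30
r[7] = max(2+30, 10+22, 11+20, …, 13+2, 27+0) = 32
r[8] = max(2+32, 10+30, 11+22, …, 27+2, 20+0) = 40
Maximum revenue is €40.
Now minimize piece count subject to staying optimal: for each k, pieces[k] = 1 + min over i with p[i]+r[k−i]=r[k] of pieces[k−i].
pieces[5] = 3
pieces[6] = 3
pieces[7] = 4
pieces[8] = 4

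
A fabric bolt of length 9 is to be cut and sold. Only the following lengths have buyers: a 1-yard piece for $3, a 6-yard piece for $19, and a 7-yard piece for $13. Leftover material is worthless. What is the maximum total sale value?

Consider every possible first cut. best[k] is the best of p[i]+best[k−i] over all sellable i≤k.
best[1] = 3
best[2] = 6  (first piece 1, then best[1]=3)
best[3] = 9  (first piece 1, then best[2]=6)
best[4] = 12  (first piece 1, then best[3]=9)
best[5] = 15  (first piece 1, then best[4]=12)
best[6] = 19
best[7] = 22  (first piece 1, then best[6]=19)
best[8] = 25  (first piece 1, then best[7]=22)
best[9] = 28  (first piece 1, then best[8]=25)
One optimal cutting: 6 + 1 + 1 + 1 → $28.

28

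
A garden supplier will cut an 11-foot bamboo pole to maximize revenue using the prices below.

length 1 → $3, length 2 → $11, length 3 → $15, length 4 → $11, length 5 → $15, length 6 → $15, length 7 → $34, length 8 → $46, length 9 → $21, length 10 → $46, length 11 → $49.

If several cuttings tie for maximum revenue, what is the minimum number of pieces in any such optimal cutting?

2

Consider every possible first cut. r[k] is the best of p[i]+r[k−i] over all sellable i≤k.
r[1] = 3
r[2] = 11
r[3] = 15
r[4] = 22  (first piece 2, then r[2]=11)
r[5] = 26  (first piece 2, then r[3]=15)
r[6] = 33  (first piece 2, then r[4]=22)
r[7] = 37  (first piece 2, then r[5]=26)
r[8] = 46
r[9] = 49  (first piece 1, then r[8]=46)
r[10] = 57  (first piece 2, then r[8]=46)
r[11] = 61  (first piece 3, then r[8]=46)
Maximum revenue is $61.
Now minimize piece count subject to staying optimal: for each k, pieces[k] = 1 + min over i with p[i]+r[k−i]=r[k] of pieces[k−i].
pieces[8] = 1
pieces[9] = 2
pieces[10] = 2
pieces[11] = 2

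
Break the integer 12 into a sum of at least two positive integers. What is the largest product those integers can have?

81

Let g[k] be the best product for length k (with at least one cut). For each first piece i, the rest contributes max(k−i, g[k−i]).
g[2] = 1×max(1,0) = 1×1 = 1
g[3] = 1×max(2,1) = 1×2 = 2
g[4] = 2×max(2,1) = 2×2 = 4
g[5] = 2×max(3,2) = 2×3 = 6
g[6] = 3×max(3,2) = 3×3 = 9
g[7] = 2×max(5,6) = 2×6 = 12
g[8] = 2×max(6,9) = 2×9 = 18
g[9] = 3×max(6,9) = 3×9 = 27
g[10] = 2×max(8,18) = 2×18 = 36
g[11] = 2×max(9,27) = 2×27 = 54
g[12] = 3×max(9,27) = 3×27 = 81
One optimal split: 3 + 3 + 3 + 3; product 3×3×3×3 = 81.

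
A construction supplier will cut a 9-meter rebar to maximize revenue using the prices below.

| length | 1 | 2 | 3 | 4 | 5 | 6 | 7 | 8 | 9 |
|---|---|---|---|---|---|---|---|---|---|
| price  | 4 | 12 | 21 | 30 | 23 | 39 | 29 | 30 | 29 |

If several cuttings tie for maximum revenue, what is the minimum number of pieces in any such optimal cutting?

3

Build r[k] bottom-up: r[k] = max over allowed piece i of (p[i] + r[k−i]).
r[1] = 4
r[2] = max(4+4, 12+0) = 12
r[3] = max(4+12, 12+4, 21+0) = 21
r[4] = max(4+21, 12+12, 21+4, 30+0) = 30
r[5] = max(4+30, 12+21, 21+12, 30+4, 23+0) = 34
r[6] = max(4+34, 12+30, 21+21, 30+12, 23+4, 39+0) = 42
r[7] = max(4+42, 12+34, 21+30, …, 39+4, 29+0) = 51
r[8] = max(4+51, 12+42, 21+34, …, 29+4, 30+0) = 60
r[9] = max(4+60, 12+51, 21+42, …, 30+4, 29+0) = 64
Maximum revenue is ₹64.
Now minimize piece count subject to staying optimal: for each k, pieces[k] = 1 + min over i with p[i]+r[k−i]=r[k] of pieces[k−i].
pieces[6] = 2
pieces[7] = 2
pieces[8] = 2
pieces[9] = 3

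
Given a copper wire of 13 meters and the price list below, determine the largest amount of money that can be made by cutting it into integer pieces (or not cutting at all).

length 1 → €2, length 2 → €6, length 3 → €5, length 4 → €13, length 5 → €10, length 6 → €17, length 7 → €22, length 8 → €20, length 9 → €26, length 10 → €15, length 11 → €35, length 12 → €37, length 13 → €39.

Consider every possible first cut. v[k] is the best of p[i]+v[k−i] over all sellable i≤k.
v[1] = 2
v[2] = max(2+2, 6+0) = 6
v[3] = max(2+6, 6+2, 5+0) = 8
v[4] = max(2+8, 6+6, 5+2, 13+0) = 13
v[5] = max(2+13, 6+8, 5+6, 13+2, 10+0) = 15
v[6] = max(2+15, 6+13, 5+8, 13+6, 10+2, 17+0) = 19
v[7] = max(2+19, 6+15, 5+13, …, 17+2, 22+0) = 22
v[8] = max(2+22, 6+19, 5+15, …, 22+2, 20+0) = 26
v[9] = max(2+26, 6+22, 5+19, …, 20+2, 26+0) = 28
v[10] = max(2+28, 6+26, 5+22, …, 26+2, 15+0) = 32
v[11] = max(2+32, 6+28, 5+26, …, 15+2, 35+0) = 35
v[12] = max(2+35, 6+32, 5+28, …, 35+2, 37+0) = 39
v[13] = max(2+39, 6+35, 5+32, …, 37+2, 39+0) = 41
One optimal cutting: 4 + 4 + 4 + 1 → €13 + €13 + €13 + €2 = €41.

41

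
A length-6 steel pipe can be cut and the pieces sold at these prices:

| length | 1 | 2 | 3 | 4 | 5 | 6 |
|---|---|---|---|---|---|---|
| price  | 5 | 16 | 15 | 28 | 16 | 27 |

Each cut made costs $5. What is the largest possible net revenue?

39

Let r[k] be the best obtainable value from length k. For each k, try every first piece i and keep the best of price[i] + r[k−i] minus the 5 cut fee when i<k.
r[1] = 5
r[2] = max(5+5-5, 16+0) = 16
r[3] = max(5+16-5, 16+5-5, 15+0) = 16
r[4] = max(5+16-5, 16+16-5, 15+5-5, 28+0) = 28
r[5] = max(5+28-5, 16+16-5, 15+16-5, 28+5-5, 16+0) = 28
r[6] = max(5+28-5, 16+28-5, 15+16-5, 28+16-5, 16+5-5, 27+0) = 39
One optimal plan: pieces 4 + 2 (1 cut) → $44 − $5 = $39.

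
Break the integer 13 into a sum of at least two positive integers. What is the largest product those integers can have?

Let m[k] be the best product for length k (with at least one cut). For each first piece i, the rest contributes max(k−i, m[k−i]).
Small cases: m[2]=1, m[3]=2, m[4]=4, m[5]=6, m[6]=9, m[7]=12.
m[8] = 2×max(6,9) = 2×9 = 18
m[9] = 3×max(6,9) = 3×9 = 27
m[10] = 2×max(8,18) = 2×18 = 36
m[11] = 2×max(9,27) = 2×27 = 54
m[12] = 3×max(9,27) = 3×27 = 81
m[13] = 2×max(11,54) = 2×54 = 108
One optimal split: 3 + 3 + 3 + 2 + 2; product 3×3×3×2×2 = 108.

108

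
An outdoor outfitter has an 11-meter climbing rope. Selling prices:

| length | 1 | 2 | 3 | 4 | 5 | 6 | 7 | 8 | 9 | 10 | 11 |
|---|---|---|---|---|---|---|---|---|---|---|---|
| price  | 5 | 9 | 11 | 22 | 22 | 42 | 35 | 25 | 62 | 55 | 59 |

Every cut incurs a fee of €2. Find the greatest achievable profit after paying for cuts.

Consider every possible first cut. net[k] is the best of p[i]+net[k−i] over all sellable i≤k, charging 2 whenever i<k.
net[1] = 5
net[2] = max(5+5-2, 9+0) = 9
net[3] = max(5+9-2, 9+5-2, 11+0) = 12
net[4] = max(5+12-2, 9+9-2, 11+5-2, 22+0) = 22
net[5] = max(5+22-2, 9+12-2, 11+9-2, 22+5-2, 22+0) = 25
net[6] = max(5+25-2, 9+22-2, 11+12-2, 22+9-2, 22+5-2, 42+0) = 42
net[7] = max(5+42-2, 9+25-2, 11+22-2, …, 42+5-2, 35+0) = 45
net[8] = max(5+45-2, 9+42-2, 11+25-2, …, 35+5-2, 25+0) = 49
net[9] = max(5+49-2, 9+45-2, 11+42-2, …, 25+5-2, 62+0) = 62
net[10] = max(5+62-2, 9+49-2, 11+45-2, …, 62+5-2, 55+0) = 65
net[11] = max(5+65-2, 9+62-2, 11+49-2, …, 55+5-2, 59+0) = 69
One optimal plan: pieces 9 + 2 (1 cut) → €71 − €2 = €69.

69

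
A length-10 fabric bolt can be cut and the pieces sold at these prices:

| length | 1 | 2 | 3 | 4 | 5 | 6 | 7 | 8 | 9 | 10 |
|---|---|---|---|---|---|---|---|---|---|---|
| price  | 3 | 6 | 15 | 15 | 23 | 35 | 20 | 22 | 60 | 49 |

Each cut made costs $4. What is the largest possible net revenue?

Build v[k] bottom-up: v[k] = max over allowed piece i of (p[i] + v[k−i]) − 4 per cut.
v[1] = 3
v[2] = 6
v[3] = 15
v[4] = 15
v[5] = 23
v[6] = 35
v[7] = 34  (first piece 1, then v[6]=35)
v[8] = 37  (first piece 2, then v[6]=35)
v[9] = 60
v[10] = 59  (first piece 1, then v[9]=60)
One optimal plan: pieces 9 + 1 (1 cut) → $63 − $4 = $59.

59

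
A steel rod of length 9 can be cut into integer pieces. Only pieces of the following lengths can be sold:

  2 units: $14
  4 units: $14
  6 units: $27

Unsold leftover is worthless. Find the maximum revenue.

Consider every possible first cut. f[k] is the best of p[i]+f[k−i] over all sellable i≤k.
f[1] = 0
f[2] = 14
f[3] = 14
f[4] = 28  (first piece 2, then f[2]=14)
f[5] = 28
f[6] = 42  (first piece 2, then f[4]=28)
f[7] = 42
f[8] = 56  (first piece 2, then f[6]=42)
f[9] = 56
One optimal cutting: pieces 2 + 2 + 2 + 2 with 1 unit of scrap → $56.

56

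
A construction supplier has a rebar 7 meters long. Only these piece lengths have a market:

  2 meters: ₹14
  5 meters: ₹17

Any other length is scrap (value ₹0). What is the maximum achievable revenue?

42

Build f[k] bottom-up: f[k] = max over allowed piece i of (p[i] + f[k−i]).
f[1] = 0
f[2] = 14
f[3] = 14
f[4] = 28  (first piece 2, then f[2]=14)
f[5] = max(14+14, 17+0) = 28
f[6] = max(14+28, 17+0) = 42
f[7] = max(14+28, 17+14) = 42
One optimal cutting: pieces 2 + 2 + 2 with 1 meter of scrap → ₹42.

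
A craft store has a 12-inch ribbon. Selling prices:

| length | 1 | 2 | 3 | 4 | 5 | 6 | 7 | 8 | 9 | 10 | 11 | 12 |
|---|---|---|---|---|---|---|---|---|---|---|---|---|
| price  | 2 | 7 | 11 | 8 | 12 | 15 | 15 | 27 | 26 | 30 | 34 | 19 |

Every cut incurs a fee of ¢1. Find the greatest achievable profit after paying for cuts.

Build net[k] bottom-up: net[k] = max over allowed piece i of (p[i] + net[k−i]) − 1 per cut.
net[1] = 2
net[2] = max(2+2-1, 7+0) = 7
net[3] = max(2+7-1, 7+2-1, 11+0) = 11
net[4] = max(2+11-1, 7+7-1, 11+2-1, 8+0) = 13
net[5] = max(2+13-1, 7+11-1, 11+7-1, 8+2-1, 12+0) = 17
net[6] = max(2+17-1, 7+13-1, 11+11-1, 8+7-1, 12+2-1, 15+0) = 21
net[7] = max(2+21-1, 7+17-1, 11+13-1, …, 15+2-1, 15+0) = 23
net[8] = max(2+23-1, 7+21-1, 11+17-1, …, 15+2-1, 27+0) = 27
net[9] = max(2+27-1, 7+23-1, 11+21-1, …, 27+2-1, 26+0) = 31
net[10] = max(2+31-1, 7+27-1, 11+23-1, …, 26+2-1, 30+0) = 33
net[11] = max(2+33-1, 7+31-1, 11+27-1, …, 30+2-1, 34+0) = 37
net[12] = max(2+37-1, 7+33-1, 11+31-1, …, 34+2-1, 19+0) = 41
One optimal plan: pieces 3 + 3 + 3 + 3 (3 cuts) → ¢44 − ¢3 = ¢41.

41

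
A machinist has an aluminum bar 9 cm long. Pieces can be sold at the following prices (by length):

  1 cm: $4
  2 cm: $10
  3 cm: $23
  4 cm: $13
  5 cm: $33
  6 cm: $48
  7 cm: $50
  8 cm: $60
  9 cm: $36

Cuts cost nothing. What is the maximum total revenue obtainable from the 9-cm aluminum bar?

Build best[k] bottom-up: best[k] = max over allowed piece i of (p[i] + best[k−i]).
best[1] = 4
best[2] = max(4+4, 10+0) = 10
best[3] = max(4+10, 10+4, 23+0) = 23
best[4] = max(4+23, 10+10, 23+4, 13+0) = 27
best[5] = max(4+27, 10+23, 23+10, 13+4, 33+0) = 33
best[6] = max(4+33, 10+27, 23+23, 13+10, 33+4, 48+0) = 48
best[7] = max(4+48, 10+33, 23+27, …, 48+4, 50+0) = 52
best[8] = max(4+52, 10+48, 23+33, …, 50+4, 60+0) = 60
best[9] = max(4+60, 10+52, 23+48, …, 60+4, 36+0) = 71
One optimal cutting: 6 + 3 → $48 + $23 = $71.

71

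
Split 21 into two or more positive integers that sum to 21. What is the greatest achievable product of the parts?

Fill g[k] for k=2..21: at each k try every first piece i and multiply by the better of (k−i) uncut or g[k−i].
g[2] = 1×max(1,0) = 1×1 = 1
g[3] = 1×max(2,1) = 1×2 = 2
g[4] = 2×max(2,1) = 2×2 = 4
g[5] = 2×max(3,2) = 2×3 = 6
g[6] = 3×max(3,2) = 3×3 = 9
g[7] = 2×max(5,6) = 2×6 = 12
g[8] = 2×max(6,9) = 2×9 = 18
g[9] = 3×max(6,9) = 3×9 = 27
g[10] = 2×max(8,18) = 2×18 = 36
g[11] = 2×max(9,27) = 2×27 = 54
g[12] = 3×max(9,27) = 3×27 = 81
g[13] = 2×max(11,54) = 2×54 = 108
g[14] = 2×max(12,81) = 2×81 = 162
g[15] = 3×max(12,81) = 3×81 = 243
g[16] = 2×max(14,162) = 2×162 = 324
g[17] = 2×max(15,243) = 2×243 = 486
g[18] = 3×max(15,243) = 3×243 = 729
g[19] = 2×max(17,486) = 2×486 = 972
g[20] = 2×max(18,729) = 2×729 = 1458
g[21] = 3×max(18,729) = 3×729 = 2187
One optimal split: 3 + 3 + 3 + 3 + 3 + 3 + 3; product 3×3×3×3×3×3×3 = 2187.

2187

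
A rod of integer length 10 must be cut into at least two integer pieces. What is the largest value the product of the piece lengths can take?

36

Define f[k] = max over 1≤i<k of i · max(k−i, f[k−i]); the inner max lets the remainder stay uncut if that's better.
Small cases: f[2]=1, f[3]=2.
f[4] = 2*max(2,1) = 2*2 = 4
f[5] = 2*max(3,2) = 2*3 = 6
f[6] = 3*max(3,2) = 3*3 = 9
f[7] = 2*max(5,6) = 2*6 = 12
f[8] = 2*max(6,9) = 2*9 = 18
f[9] = 3*max(6,9) = 3*9 = 27
f[10] = 2*max(8,18) = 2*18 = 36
One optimal split: 3 + 3 + 2 + 2; product 3*3*2*2 = 36.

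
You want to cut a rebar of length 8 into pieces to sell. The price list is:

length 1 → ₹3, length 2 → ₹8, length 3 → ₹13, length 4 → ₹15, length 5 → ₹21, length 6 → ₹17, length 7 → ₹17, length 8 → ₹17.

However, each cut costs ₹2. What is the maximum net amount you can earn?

Let net[k] be the best obtainable value from length k. For each k, try every first piece i and keep the best of price[i] + net[k−i] minus the 2 cut fee when i<k.
net[1] = 3
net[2] = 8
net[3] = 13
net[4] = 15
net[5] = 21
net[6] = 24  (first piece 3, then net[3]=13)
net[7] = 27  (first piece 2, then net[5]=21)
net[8] = 32  (first piece 3, then net[5]=21)
One optimal plan: pieces 5 + 3 (1 cut) → ₹34 − ₹2 = ₹32.

32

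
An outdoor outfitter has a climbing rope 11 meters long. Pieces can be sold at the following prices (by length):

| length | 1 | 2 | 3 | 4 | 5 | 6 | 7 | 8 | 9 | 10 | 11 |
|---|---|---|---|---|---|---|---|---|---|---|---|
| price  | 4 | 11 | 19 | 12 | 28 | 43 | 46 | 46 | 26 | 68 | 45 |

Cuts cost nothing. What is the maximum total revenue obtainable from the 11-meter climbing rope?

73

Consider every possible first cut. best[k] is the best of p[i]+best[k−i] over all sellable i≤k.
best[1] = 4
best[2] = 11
best[3] = 19
best[4] = 23  (first piece 1, then best[3]=19)
best[5] = 30  (first piece 2, then best[3]=19)
best[6] = 43
best[7] = 47  (first piece 1, then best[6]=43)
best[8] = 54  (first piece 2, then best[6]=43)
best[9] = 62  (first piece 3, then best[6]=43)
best[10] = 68
best[11] = 73  (first piece 2, then best[9]=62)
One optimal cutting: 6 + 3 + 2 → €43 + €19 + €11 = €73.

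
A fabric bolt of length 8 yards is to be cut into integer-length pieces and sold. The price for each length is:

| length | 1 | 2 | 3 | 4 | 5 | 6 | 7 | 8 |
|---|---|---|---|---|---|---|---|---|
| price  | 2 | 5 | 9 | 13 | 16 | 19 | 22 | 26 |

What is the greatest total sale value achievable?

26

Let R[k] be the best obtainable value from length k. For each k, try every first piece i and keep the best of price[i] + R[k−i].
R[1] = 2
R[2] = max(2+2, 5+0) = 5
R[3] = max(2+5, 5+2, 9+0) = 9
R[4] = max(2+9, 5+5, 9+2, 13+0) = 13
R[5] = max(2+13, 5+9, 9+5, 13+2, 16+0) = 16
R[6] = max(2+16, 5+13, 9+9, 13+5, 16+2, 19+0) = 19
R[7] = max(2+19, 5+16, 9+13, …, 19+2, 22+0) = 22
R[8] = max(2+22, 5+19, 9+16, …, 22+2, 26+0) = 26
One optimal cutting: 4 + 4 → $13 + $13 = $26.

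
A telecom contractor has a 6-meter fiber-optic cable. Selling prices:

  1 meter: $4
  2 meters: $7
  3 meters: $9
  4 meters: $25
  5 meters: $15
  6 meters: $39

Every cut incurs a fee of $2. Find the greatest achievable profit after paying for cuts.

39

Build r[k] bottom-up: r[k] = max over allowed piece i of (p[i] + r[k−i]) − 2 per cut.
r[1] = 4
r[2] = max(4+4-2, 7+0) = 7
r[3] = max(4+7-2, 7+4-2, 9+0) = 9
r[4] = max(4+9-2, 7+7-2, 9+4-2, 25+0) = 25
r[5] = max(4+25-2, 7+9-2, 9+7-2, 25+4-2, 15+0) = 27
r[6] = max(4+27-2, 7+25-2, 9+9-2, 25+7-2, 15+4-2, 39+0) = 39
Best is to make no cuts and sell whole for $39.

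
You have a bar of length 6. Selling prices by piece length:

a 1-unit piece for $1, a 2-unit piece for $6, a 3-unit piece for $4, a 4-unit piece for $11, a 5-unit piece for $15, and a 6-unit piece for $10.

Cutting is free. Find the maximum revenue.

18

Consider every possible first cut. r[k] is the best of p[i]+r[k−i] over all sellable i≤k.
r[1] = 1
r[2] = 6
r[3] = 7  (first piece 1, then r[2]=6)
r[4] = 12  (first piece 2, then r[2]=6)
r[5] = 15
r[6] = 18  (first piece 2, then r[4]=12)
One optimal cutting: 2 + 2 + 2 → $6 + $6 + $6 = $18.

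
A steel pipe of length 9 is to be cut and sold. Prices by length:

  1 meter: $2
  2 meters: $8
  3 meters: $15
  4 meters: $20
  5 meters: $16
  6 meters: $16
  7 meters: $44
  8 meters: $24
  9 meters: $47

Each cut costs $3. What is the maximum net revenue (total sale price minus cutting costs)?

49

Consider every possible first cut. v[k] is the best of p[i]+v[k−i] over all sellable i≤k, charging 3 whenever i<k.
v[1] = 2
v[2] = max(2+2-3, 8+0) = 8
v[3] = max(2+8-3, 8+2-3, 15+0) = 15
v[4] = max(2+15-3, 8+8-3, 15+2-3, 20+0) = 20
v[5] = max(2+20-3, 8+15-3, 15+8-3, 20+2-3, 16+0) = 20
v[6] = max(2+20-3, 8+20-3, 15+15-3, 20+8-3, 16+2-3, 16+0) = 27
v[7] = max(2+27-3, 8+20-3, 15+20-3, …, 16+2-3, 44+0) = 44
v[8] = max(2+44-3, 8+27-3, 15+20-3, …, 44+2-3, 24+0) = 43
v[9] = max(2+43-3, 8+44-3, 15+27-3, …, 24+2-3, 47+0) = 49
One optimal plan: pieces 7 + 2 (1 cut) → $52 − $3 = $49.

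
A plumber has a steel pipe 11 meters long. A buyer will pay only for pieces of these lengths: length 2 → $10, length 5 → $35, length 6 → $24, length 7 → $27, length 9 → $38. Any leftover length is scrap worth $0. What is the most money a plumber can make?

Build best[k] bottom-up: best[k] = max over allowed piece i of (p[i] + best[k−i]).
best[1] = 0
best[2] = 10
best[3] = 10
best[4] = 20  (first piece 2, then best[2]=10)
best[5] = max(10+10, 35+0) = 35
best[6] = max(10+20, 35+0, 24+0) = 35
best[7] = max(10+35, 35+10, 24+0, 27+0) = 45
best[8] = max(10+35, 35+10, 24+10, 27+0) = 45
best[9] = max(10+45, 35+20, 24+10, 27+10, 38+0) = 55
best[10] = max(10+45, 35+35, 24+20, 27+10, 38+0) = 70
best[11] = max(10+55, 35+35, 24+35, 27+20, 38+10) = 70
One optimal cutting: pieces 5 + 5 with 1 meter of scrap → $70.

70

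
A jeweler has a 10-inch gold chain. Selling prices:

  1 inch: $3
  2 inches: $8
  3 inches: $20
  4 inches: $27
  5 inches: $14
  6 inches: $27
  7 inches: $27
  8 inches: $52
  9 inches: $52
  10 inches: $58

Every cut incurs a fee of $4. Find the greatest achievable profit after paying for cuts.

59

Build r[k] bottom-up: r[k] = max over allowed piece i of (p[i] + r[k−i]) − 4 per cut.
r[1] = 3
r[2] = 8
r[3] = 20
r[4] = 27
r[5] = 26  (first piece 1, then r[4]=27)
r[6] = 36  (first piece 3, then r[3]=20)
r[7] = 43  (first piece 3, then r[4]=27)
r[8] = 52
r[9] = 52  (first piece 3, then r[6]=36)
r[10] = 59  (first piece 3, then r[7]=43)
One optimal plan: pieces 4 + 3 + 3 (2 cuts) → $67 − $8 = $59.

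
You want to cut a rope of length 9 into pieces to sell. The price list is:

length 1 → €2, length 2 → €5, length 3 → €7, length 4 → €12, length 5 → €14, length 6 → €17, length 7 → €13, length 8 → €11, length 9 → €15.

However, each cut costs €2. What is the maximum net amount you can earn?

24

Build r[k] bottom-up: r[k] = max over allowed piece i of (p[i] + r[k−i]) − 2 per cut.
r[1] = 2
r[2] = 5
r[3] = 7
r[4] = 12
r[5] = 14
r[6] = 17
r[7] = 17  (first piece 1, then r[6]=17)
r[8] = 22  (first piece 4, then r[4]=12)
r[9] = 24  (first piece 4, then r[5]=14)
One optimal plan: pieces 5 + 4 (1 cut) → €26 − €2 = €24.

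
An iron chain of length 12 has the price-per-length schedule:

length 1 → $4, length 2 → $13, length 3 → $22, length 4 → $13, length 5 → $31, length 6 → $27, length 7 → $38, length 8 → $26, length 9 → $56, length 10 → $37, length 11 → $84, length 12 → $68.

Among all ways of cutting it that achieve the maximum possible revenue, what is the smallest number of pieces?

Let r[k] be the best obtainable value from length k. For each k, try every first piece i and keep the best of price[i] + r[k−i].
r[1] = 4
r[2] = 13
r[3] = 22
r[4] = 26  (first piece 1, then r[3]=22)
r[5] = 35  (first piece 2, then r[3]=22)
r[6] = 44  (first piece 3, then r[3]=22)
r[7] = 48  (first piece 1, then r[6]=44)
r[8] = 57  (first piece 2, then r[6]=44)
r[9] = 66  (first piece 3, then r[6]=44)
r[10] = 70  (first piece 1, then r[9]=66)
r[11] = 84
r[12] = 88  (first piece 1, then r[11]=84)
Maximum revenue is $88.
Now minimize piece count subject to staying optimal: for each k, pieces[k] = 1 + min over i with p[i]+r[k−i]=r[k] of pieces[k−i].
pieces[9] = 3
pieces[10] = 4
pieces[11] = 1
pieces[12] = 2

2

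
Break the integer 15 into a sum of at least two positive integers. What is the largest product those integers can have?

243

Fill P[k] for k=2..15: at each k try every first piece i and multiply by the better of (k−i) uncut or P[k−i].
Small cases: P[2]=1, P[3]=2, P[4]=4, P[5]=6, P[6]=9, P[7]=12.
P[8] = 2*max(6,9) = 2*9 = 18
P[9] = 3*max(6,9) = 3*9 = 27
P[10] = 2*max(8,18) = 2*18 = 36
P[11] = 2*max(9,27) = 2*27 = 54
P[12] = 3*max(9,27) = 3*27 = 81
P[13] = 2*max(11,54) = 2*54 = 108
P[14] = 2*max(12,81) = 2*81 = 162
P[15] = 3*max(12,81) = 3*81 = 243
One optimal split: 3 + 3 + 3 + 3 + 3; product 3*3*3*3*3 = 243.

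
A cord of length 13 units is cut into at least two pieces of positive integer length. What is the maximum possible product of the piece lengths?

108

Fill g[k] for k=2..13: at each k try every first piece i and multiply by the better of (k−i) uncut or g[k−i].
Small cases: g[2]=1, g[3]=2, g[4]=4, g[5]=6, g[6]=9, g[7]=12.
g[8] = 2·max(6,9) = 2·9 = 18
g[9] = 3·max(6,9) = 3·9 = 27
g[10] = 2·max(8,18) = 2·18 = 36
g[11] = 2·max(9,27) = 2·27 = 54
g[12] = 3·max(9,27) = 3·27 = 81
g[13] = 2·max(11,54) = 2·54 = 108
One optimal split: 3 + 3 + 3 + 2 + 2; product 3·3·3·2·2 = 108.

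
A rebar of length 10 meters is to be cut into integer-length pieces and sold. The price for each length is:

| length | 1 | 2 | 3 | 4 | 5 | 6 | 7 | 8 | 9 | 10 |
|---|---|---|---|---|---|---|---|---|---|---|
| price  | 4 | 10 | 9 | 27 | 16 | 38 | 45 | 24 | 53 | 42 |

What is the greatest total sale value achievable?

Build best[k] bottom-up: best[k] = max over allowed piece i of (p[i] + best[k−i]).
best[1] = 4
best[2] = max(4+4, 10+0) = 10
best[3] = max(4+10, 10+4, 9+0) = 14
best[4] = max(4+14, 10+10, 9+4, 27+0) = 27
best[5] = max(4+27, 10+14, 9+10, 27+4, 16+0) = 31
best[6] = max(4+31, 10+27, 9+14, 27+10, 16+4, 38+0) = 38
best[7] = max(4+38, 10+31, 9+27, …, 38+4, 45+0) = 45
best[8] = max(4+45, 10+38, 9+31, …, 45+4, 24+0) = 54
best[9] = max(4+54, 10+45, 9+38, …, 24+4, 53+0) = 58
best[10] = max(4+58, 10+54, 9+45, …, 53+4, 42+0) = 65
One optimal cutting: 6 + 4 → ₹38 + ₹27 = ₹65.

65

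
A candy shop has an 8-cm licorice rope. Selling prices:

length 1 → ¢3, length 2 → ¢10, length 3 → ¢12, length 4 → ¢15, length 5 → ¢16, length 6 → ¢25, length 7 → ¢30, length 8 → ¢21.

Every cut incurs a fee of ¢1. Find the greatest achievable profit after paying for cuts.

Build r[k] bottom-up: r[k] = max over allowed piece i of (p[i] + r[k−i]) − 1 per cut.
r[1] = 3
r[2] = 10
r[3] = 12  (first piece 1, then r[2]=10)
r[4] = 19  (first piece 2, then r[2]=10)
r[5] = 21  (first piece 1, then r[4]=19)
r[6] = 28  (first piece 2, then r[4]=19)
r[7] = 30  (first piece 1, then r[6]=28)
r[8] = 37  (first piece 2, then r[6]=28)
One optimal plan: pieces 2 + 2 + 2 + 2 (3 cuts) → ¢40 − ¢3 = ¢37.

37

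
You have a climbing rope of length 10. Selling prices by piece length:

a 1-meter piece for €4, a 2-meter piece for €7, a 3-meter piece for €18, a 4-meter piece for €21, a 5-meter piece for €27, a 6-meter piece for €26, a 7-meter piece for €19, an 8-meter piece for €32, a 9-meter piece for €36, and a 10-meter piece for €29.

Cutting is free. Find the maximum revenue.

58

Build r[k] bottom-up: r[k] = max over allowed piece i of (p[i] + r[k−i]).
r[1] = 4
r[2] = max(4+4, 7+0) = 8
r[3] = max(4+8, 7+4, 18+0) = 18
r[4] = max(4+18, 7+8, 18+4, 21+0) = 22
r[5] = max(4+22, 7+18, 18+8, 21+4, 27+0) = 27
r[6] = max(4+27, 7+22, 18+18, 21+8, 27+4, 26+0) = 36
r[7] = max(4+36, 7+27, 18+22, …, 26+4, 19+0) = 40
r[8] = max(4+40, 7+36, 18+27, …, 19+4, 32+0) = 45
r[9] = max(4+45, 7+40, 18+36, …, 32+4, 36+0) = 54
r[10] = max(4+54, 7+45, 18+40, …, 36+4, 29+0) = 58
One optimal cutting: 3 + 3 + 3 + 1 → €18 + €18 + €18 + €4 = €58.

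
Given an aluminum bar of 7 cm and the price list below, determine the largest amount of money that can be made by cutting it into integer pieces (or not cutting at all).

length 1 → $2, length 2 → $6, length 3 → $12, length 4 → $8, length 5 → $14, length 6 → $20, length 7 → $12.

26

Let R[k] be the best obtainable value from length k. For each k, try every first piece i and keep the best of price[i] + R[k−i].
R[1] = 2
R[2] = max(2+2, 6+0) = 6
R[3] = max(2+6, 6+2, 12+0) = 12
R[4] = max(2+12, 6+6, 12+2, 8+0) = 14
R[5] = max(2+14, 6+12, 12+6, 8+2, 14+0) = 18
R[6] = max(2+18, 6+14, 12+12, 8+6, 14+2, 20+0) = 24
R[7] = max(2+24, 6+18, 12+14, …, 20+2, 12+0) = 26
One optimal cutting: 3 + 3 + 1 → $12 + $12 + $2 = $26.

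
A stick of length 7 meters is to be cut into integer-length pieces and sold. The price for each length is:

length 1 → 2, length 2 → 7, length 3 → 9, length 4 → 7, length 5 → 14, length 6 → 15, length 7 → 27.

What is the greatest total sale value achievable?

27

Consider every possible first cut. v[k] is the best of p[i]+v[k−i] over all sellable i≤k.
v[1] = 2
v[2] = max(2+2, 7+0) = 7
v[3] = max(2+7, 7+2, 9+0) = 9
v[4] = max(2+9, 7+7, 9+2, 7+0) = 14
v[5] = max(2+14, 7+9, 9+7, 7+2, 14+0) = 16
v[6] = max(2+16, 7+14, 9+9, 7+7, 14+2, 15+0) = 21
v[7] = max(2+21, 7+16, 9+14, …, 15+2, 27+0) = 27
Best is to sell the whole 7-meter piece uncut for 27.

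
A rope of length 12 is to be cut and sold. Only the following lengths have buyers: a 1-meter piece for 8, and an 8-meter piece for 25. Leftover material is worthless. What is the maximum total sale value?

96

Let best[k] be the best obtainable value from length k. For each k, try every first piece i and keep the best of price[i] + best[k−i].
best[1] = 8
best[2] = 16  (first piece 1, then best[1]=8)
best[3] = 24  (first piece 1, then best[2]=16)
best[4] = 32  (first piece 1, then best[3]=24)
best[5] = 40  (first piece 1, then best[4]=32)
best[6] = 48  (first piece 1, then best[5]=40)
best[7] = 56  (first piece 1, then best[6]=48)
best[8] = max(8+56, 25+0) = 64
best[9] = max(8+64, 25+8) = 72
best[10] = max(8+72, 25+16) = 80
best[11] = max(8+80, 25+24) = 88
best[12] = max(8+88, 25+32) = 96
One optimal cutting: 1 + 1 + 1 + 1 + 1 + 1 + 1 + 1 + 1 + 1 + 1 + 1 → 96.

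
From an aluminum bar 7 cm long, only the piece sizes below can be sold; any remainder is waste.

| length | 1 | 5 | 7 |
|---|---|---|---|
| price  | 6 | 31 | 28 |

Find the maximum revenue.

43

Let best[k] be the best obtainable value from length k. For each k, try every first piece i and keep the best of price[i] + best[k−i].
best[1] = 6
best[2] = 12  (first piece 1, then best[1]=6)
best[3] = 18  (first piece 1, then best[2]=12)
best[4] = 24  (first piece 1, then best[3]=18)
best[5] = 31
best[6] = 37  (first piece 1, then best[5]=31)
best[7] = 43  (first piece 1, then best[6]=37)
One optimal cutting: 5 + 1 + 1 → $43.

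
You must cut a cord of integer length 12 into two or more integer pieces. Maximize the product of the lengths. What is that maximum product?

Define m[k] = max over 1≤i<k of i · max(k−i, m[k−i]); the inner max lets the remainder stay uncut if that's better.
m[2] = 1·max(1,0) = 1·1 = 1
m[3] = max(1·2, 2·1) = 2
m[4] = max(1·3, 2·2, 3·1) = 4
m[5] = max(1·4, 2·3, 3·2, 4·1) = 6
m[6] = max(1·6, 2·4, 3·3, 4·2, 5·1) = 9
m[7] = max(1·9, 2·6, 3·4, 4·3, 5·2, 6·1) = 12
m[8] = max(1·12, 2·9, 3·6, …, 6·2, 7·1) = 18
m[9] = max(1·18, 2·12, 3·9, …, 7·2, 8·1) = 27
m[10] = max(1·27, 2·18, 3·12, …, 8·2, 9·1) = 36
m[11] = max(1·36, 2·27, 3·18, …, 9·2, 10·1) = 54
m[12] = max(1·54, 2·36, 3·27, …, 10·2, 11·1) = 81
One optimal split: 3 + 3 + 3 + 3; product 3·3·3·3 = 81.

81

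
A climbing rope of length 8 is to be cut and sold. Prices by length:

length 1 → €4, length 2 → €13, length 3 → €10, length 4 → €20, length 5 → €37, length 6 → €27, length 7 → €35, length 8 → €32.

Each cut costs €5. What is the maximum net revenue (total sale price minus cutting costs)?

44

Consider every possible first cut. r[k] is the best of p[i]+r[k−i] over all sellable i≤k, charging 5 whenever i<k.
r[1] = 4
r[2] = max(4+4-5, 13+0) = 13
r[3] = max(4+13-5, 13+4-5, 10+0) = 12
r[4] = max(4+12-5, 13+13-5, 10+4-5, 20+0) = 21
r[5] = max(4+21-5, 13+12-5, 10+13-5, 20+4-5, 37+0) = 37
r[6] = max(4+37-5, 13+21-5, 10+12-5, 20+13-5, 37+4-5, 27+0) = 36
r[7] = max(4+36-5, 13+37-5, 10+21-5, …, 27+4-5, 35+0) = 45
r[8] = max(4+45-5, 13+36-5, 10+37-5, …, 35+4-5, 32+0) = 44
One optimal plan: pieces 5 + 2 + 1 (2 cuts) → €54 − €10 = €44.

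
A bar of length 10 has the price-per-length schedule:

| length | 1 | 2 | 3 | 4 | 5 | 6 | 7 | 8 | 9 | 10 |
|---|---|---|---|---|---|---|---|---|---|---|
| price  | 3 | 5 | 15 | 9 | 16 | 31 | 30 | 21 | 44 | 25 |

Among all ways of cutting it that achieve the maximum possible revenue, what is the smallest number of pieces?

3

Build r[k] bottom-up: r[k] = max over allowed piece i of (p[i] + r[k−i]).
r[1] = 3
r[2] = max(3+3, 5+0) = 6
r[3] = max(3+6, 5+3, 15+0) = 15
r[4] = max(3+15, 5+6, 15+3, 9+0) = 18
r[5] = max(3+18, 5+15, 15+6, 9+3, 16+0) = 21
r[6] = max(3+21, 5+18, 15+15, 9+6, 16+3, 31+0) = 31
r[7] = max(3+31, 5+21, 15+18, …, 31+3, 30+0) = 34
r[8] = max(3+34, 5+31, 15+21, …, 30+3, 21+0) = 37
r[9] = max(3+37, 5+34, 15+31, …, 21+3, 44+0) = 46
r[10] = max(3+46, 5+37, 15+34, …, 44+3, 25+0) = 49
Maximum revenue is $49.
Now minimize piece count subject to staying optimal: for each k, pieces[k] = 1 + min over i with p[i]+r[k−i]=r[k] of pieces[k−i].
pieces[7] = 2
pieces[8] = 3
pieces[9] = 2
pieces[10] = 3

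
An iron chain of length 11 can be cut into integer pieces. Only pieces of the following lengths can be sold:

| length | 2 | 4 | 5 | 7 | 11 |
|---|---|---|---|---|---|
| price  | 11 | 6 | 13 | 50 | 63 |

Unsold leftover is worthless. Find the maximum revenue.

72

Build best[k] bottom-up: best[k] = max over allowed piece i of (p[i] + best[k−i]).
best[1] = 0
best[2] = 11
best[3] = 11
best[4] = 22  (first piece 2, then best[2]=11)
best[5] = 22
best[6] = 33  (first piece 2, then best[4]=22)
best[7] = 50
best[8] = 50
best[9] = 61  (first piece 2, then best[7]=50)
best[10] = 61
best[11] = 72  (first piece 2, then best[9]=61)
One optimal cutting: 7 + 2 + 2 → $72.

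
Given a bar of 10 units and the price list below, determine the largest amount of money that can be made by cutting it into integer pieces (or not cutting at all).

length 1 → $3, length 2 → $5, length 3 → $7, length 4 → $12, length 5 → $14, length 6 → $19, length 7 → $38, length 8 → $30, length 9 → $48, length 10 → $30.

Let R[k] be the best obtainable value from length k. For each k, try every first piece i and keep the best of price[i] + R[k−i].
R[1] = 3
R[2] = 6  (first piece 1, then R[1]=3)
R[3] = 9  (first piece 1, then R[2]=6)
R[4] = 12  (first piece 1, then R[3]=9)
R[5] = 15  (first piece 1, then R[4]=12)
R[6] = 19
R[7] = 38
R[8] = 41  (first piece 1, then R[7]=38)
R[9] = 48
R[10] = 51  (first piece 1, then R[9]=48)
One optimal cutting: 9 + 1 → $48 + $3 = $51.

51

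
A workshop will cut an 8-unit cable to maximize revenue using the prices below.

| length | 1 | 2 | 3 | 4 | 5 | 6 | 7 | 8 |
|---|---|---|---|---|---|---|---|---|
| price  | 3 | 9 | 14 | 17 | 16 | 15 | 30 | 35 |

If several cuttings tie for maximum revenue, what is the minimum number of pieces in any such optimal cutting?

Let r[k] be the best obtainable value from length k. For each k, try every first piece i and keep the best of price[i] + r[k−i].
r[1] = 3
r[2] = max(3+3, 9+0) = 9
r[3] = max(3+9, 9+3, 14+0) = 14
r[4] = max(3+14, 9+9, 14+3, 17+0) = 18
r[5] = max(3+18, 9+14, 14+9, 17+3, 16+0) = 23
r[6] = max(3+23, 9+18, 14+14, 17+9, 16+3, 15+0) = 28
r[7] = max(3+28, 9+23, 14+18, …, 15+3, 30+0) = 32
r[8] = max(3+32, 9+28, 14+23, …, 30+3, 35+0) = 37
Maximum revenue is $37.
Now minimize piece count subject to staying optimal: for each k, pieces[k] = 1 + min over i with p[i]+r[k−i]=r[k] of pieces[k−i].
pieces[5] = 2
pieces[6] = 2
pieces[7] = 3
pieces[8] = 3

3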